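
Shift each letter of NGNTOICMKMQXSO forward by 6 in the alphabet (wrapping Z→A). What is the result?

N(13): 13+6=19 → T
G(6): 6+6=12 → M
N(13): 13+6=19 → T
T(19): 19+6=25 → Z
O(14): 14+6=20 → U
I(8): 8+6=14 → O
C(2): 2+6=8 → I
M(12): 12+6=18 → S
K(10): 10+6=16 → Q
M(12): 12+6=18 → S
Q(16): 16+6=22 → W
X(23): 23+6=29≡3 → D
S(18): 18+6=24 → Y
O(14): 14+6=20 → U

TMTZUOISQSWDYU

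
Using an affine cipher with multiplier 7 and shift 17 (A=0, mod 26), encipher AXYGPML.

A(0): 7·0+17=17 → R
X(23): 7·23+17=178≡22 → W
Y(24): 7·24+17=185≡3 → D
G(6): 7·6+17=59≡7 → H
P(15): 7·15+17=122≡18 → S
M(12): 7·12+17=101≡23 → X
L(11): 7·11+17=94≡16 → Q

RWDHSXQ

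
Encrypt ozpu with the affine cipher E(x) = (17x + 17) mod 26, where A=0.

vamt

o(14): 17·14+17=255≡21 → v
z(25): 17·25+17=442≡0 → a
p(15): 17·15+17=272≡12 → m
u(20): 17·20+17=357≡19 → t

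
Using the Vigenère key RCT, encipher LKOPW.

Repeat the key across the message: RCTRC
L(11)+R(17): 28≡2 → C
K(10)+C(2): 12 → M
O(14)+T(19): 33≡7 → H
P(15)+R(17): 32≡6 → G
W(22)+C(2): 24 → Y

CMHGY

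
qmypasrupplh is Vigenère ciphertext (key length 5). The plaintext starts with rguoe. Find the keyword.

Subtract each crib letter from the matching ciphertext letter (mod 26):
q(16)−r(17)=-1≡25 → z
m(12)−g(6)=6 → g
y(24)−u(20)=4 → e
p(15)−o(14)=1 → b
a(0)−e(4)=-4≡22 → w

zgebw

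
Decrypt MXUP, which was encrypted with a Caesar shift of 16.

M(12): 12−16=-4≡22 → W
X(23): 23−16=7 → H
U(20): 20−16=4 → E
P(15): 15−16=-1≡25 → Z

WHEZ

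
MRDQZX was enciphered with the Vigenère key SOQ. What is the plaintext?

UDNYLH

Repeat the key across the ciphertext: SOQSOQ
M(12)−S(18): -6≡20 → U
R(17)−O(14): 3 → D
D(3)−Q(16): -13≡13 → N
Q(16)−S(18): -2≡24 → Y
Z(25)−O(14): 11 → L
X(23)−Q(16): 7 → H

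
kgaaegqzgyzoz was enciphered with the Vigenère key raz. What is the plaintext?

Repeat the key across the ciphertext: razrazrazrazr
k(10)−r(17): -7≡19 → t
g(6)−a(0): 6 → g
a(0)−z(25): -25≡1 → b
a(0)−r(17): -17≡9 → j
e(4)−a(0): 4 → e
g(6)−z(25): -19≡7 → h
q(16)−r(17): -1≡25 → z
z(25)−a(0): 25 → z
g(6)−z(25): -19≡7 → h
y(24)−r(17): 7 → h
z(25)−a(0): 25 → z
o(14)−z(25): -11≡15 → p
z(25)−r(17): 8 → i

tgbjehzzhhzpi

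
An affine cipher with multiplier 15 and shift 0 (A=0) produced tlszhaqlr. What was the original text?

dzwtxaizp

The inverse of 15 mod 26 is 7, since 15·7=105≡1. Apply D(y)=7·(y−0) mod 26:
t(19): 7·(19−0)=133≡3 → d
l(11): 7·(11−0)=77≡25 → z
s(18): 7·(18−0)=126≡22 → w
z(25): 7·(25−0)=175≡19 → t
h(7): 7·(7−0)=49≡23 → x
a(0): 7·(0−0)=0 → a
q(16): 7·(16−0)=112≡8 → i
l(11): 7·(11−0)=77≡25 → z
r(17): 7·(17−0)=119≡15 → p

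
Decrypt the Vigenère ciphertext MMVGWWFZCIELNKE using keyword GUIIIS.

GSNYOEZFUAWTHQW

Repeat the key across the ciphertext: GUIIISGUIIISGUI
M(12)−G(6): 6 → G
M(12)−U(20): -8≡18 → S
V(21)−I(8): 13 → N
G(6)−I(8): -2≡24 → Y
W(22)−I(8): 14 → O
W(22)−S(18): 4 → E
F(5)−G(6): -1≡25 → Z
Z(25)−U(20): 5 → F
C(2)−I(8): -6≡20 → U
I(8)−I(8): 0 → A
E(4)−I(8): -4≡22 → W
L(11)−S(18): -7≡19 → T
N(13)−G(6): 7 → H
K(10)−U(20): -10≡16 → Q
E(4)−I(8): -4≡22 → W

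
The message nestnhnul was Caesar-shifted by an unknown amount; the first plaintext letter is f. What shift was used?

8

From the crib: n(13)−f(5)=8, so the shift is 8.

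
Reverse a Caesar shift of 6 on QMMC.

Q(16): 16−6=10 → K
M(12): 12−6=6 → G
M(12): 12−6=6 → G
C(2): 2−6=-4≡22 → W

KGGW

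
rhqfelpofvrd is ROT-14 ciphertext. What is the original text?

r(17): 17−14=3 → d
h(7): 7−14=-7≡19 → t
q(16): 16−14=2 → c
f(5): 5−14=-9≡17 → r
e(4): 4−14=-10≡16 → q
l(11): 11−14=-3≡23 → x
p(15): 15−14=1 → b
o(14): 14−14=0 → a
f(5): 5−14=-9≡17 → r
v(21): 21−14=7 → h
r(17): 17−14=3 → d
d(3): 3−14=-11≡15 → p

dtcrqxbarhdp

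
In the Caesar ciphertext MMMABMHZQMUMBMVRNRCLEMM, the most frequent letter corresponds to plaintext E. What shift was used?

8

The most frequent ciphertext letter is M (appears 9 times).
M is position 12; E is position 4.
Shift = 8.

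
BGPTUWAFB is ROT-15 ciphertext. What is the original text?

MRAEFHLQM

B(1): 1−15=-14≡12 → M
G(6): 6−15=-9≡17 → R
P(15): 15−15=0 → A
T(19): 19−15=4 → E
U(20): 20−15=5 → F
W(22): 22−15=7 → H
A(0): 0−15=-15≡11 → L
F(5): 5−15=-10≡16 → Q
B(1): 1−15=-14≡12 → M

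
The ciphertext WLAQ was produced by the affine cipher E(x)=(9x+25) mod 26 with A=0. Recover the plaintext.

RKDZ

The inverse of 9 mod 26 is 3, since 9·3=27≡1. Apply D(y)=3·(y−25) mod 26:
W(22): 3·(22−25)=-9≡17 → R
L(11): 3·(11−25)=-42≡10 → K
A(0): 3·(0−25)=-75≡3 → D
Q(16): 3·(16−25)=-27≡25 → Z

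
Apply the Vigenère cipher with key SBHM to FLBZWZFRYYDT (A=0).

XMILOAMDQZKF

Repeat the key across the message: SBHMSBHMSBHM
F(5)+S(18): 23 → X
L(11)+B(1): 12 → M
B(1)+H(7): 8 → I
Z(25)+M(12): 37≡11 → L
W(22)+S(18): 40≡14 → O
Z(25)+B(1): 26≡0 → A
F(5)+H(7): 12 → M
R(17)+M(12): 29≡3 → D
Y(24)+S(18): 42≡16 → Q
Y(24)+B(1): 25 → Z
D(3)+H(7): 10 → K
T(19)+M(12): 31≡5 → F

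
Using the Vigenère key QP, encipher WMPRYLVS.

MBFGOALH

Repeat the key across the message: QPQPQPQP
W(22)+Q(16): 38≡12 → M
M(12)+P(15): 27≡1 → B
P(15)+Q(16): 31≡5 → F
R(17)+P(15): 32≡6 → G
Y(24)+Q(16): 40≡14 → O
L(11)+P(15): 26≡0 → A
V(21)+Q(16): 37≡11 → L
S(18)+P(15): 33≡7 → H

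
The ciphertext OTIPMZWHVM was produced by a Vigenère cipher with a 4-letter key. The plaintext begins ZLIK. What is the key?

Subtract each crib letter from the matching ciphertext letter (mod 26):
O(14)−Z(25)=-11≡15 → P
T(19)−L(11)=8 → I
I(8)−I(8)=0 → A
P(15)−K(10)=5 → F

PIAF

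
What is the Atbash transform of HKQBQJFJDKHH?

SPJYJQUQWPSS

H(7) → S(18)
K(10) → P(15)
Q(16) → J(9)
B(1) → Y(24)
Q(16) → J(9)
J(9) → Q(16)
F(5) → U(20)
J(9) → Q(16)
D(3) → W(22)
K(10) → P(15)
H(7) → S(18)
H(7) → S(18)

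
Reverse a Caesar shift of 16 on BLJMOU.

LVTWYE

B(1): 1−16=-15≡11 → L
L(11): 11−16=-5≡21 → V
J(9): 9−16=-7≡19 → T
M(12): 12−16=-4≡22 → W
O(14): 14−16=-2≡24 → Y
U(20): 20−16=4 → E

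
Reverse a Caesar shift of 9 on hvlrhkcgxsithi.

h(7): 7−9=-2≡24 → y
v(21): 21−9=12 → m
l(11): 11−9=2 → c
r(17): 17−9=8 → i
h(7): 7−9=-2≡24 → y
k(10): 10−9=1 → b
c(2): 2−9=-7≡19 → t
g(6): 6−9=-3≡23 → x
x(23): 23−9=14 → o
s(18): 18−9=9 → j
i(8): 8−9=-1≡25 → z
t(19): 19−9=10 → k
h(7): 7−9=-2≡24 → y
i(8): 8−9=-1≡25 → z

ymciybtxojzkyz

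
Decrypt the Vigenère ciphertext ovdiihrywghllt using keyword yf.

Repeat the key across the ciphertext: yfyfyfyfyfyfyf
o(14)−y(24): -10≡16 → q
v(21)−f(5): 16 → q
d(3)−y(24): -21≡5 → f
i(8)−f(5): 3 → d
i(8)−y(24): -16≡10 → k
h(7)−f(5): 2 → c
r(17)−y(24): -7≡19 → t
y(24)−f(5): 19 → t
w(22)−y(24): -2≡24 → y
g(6)−f(5): 1 → b
h(7)−y(24): -17≡9 → j
l(11)−f(5): 6 → g
l(11)−y(24): -13≡13 → n
t(19)−f(5): 14 → o

qqfdkcttybjgno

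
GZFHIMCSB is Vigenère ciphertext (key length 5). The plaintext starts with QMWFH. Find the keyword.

QNJCB

Subtract each crib letter from the matching ciphertext letter (mod 26):
G(6)−Q(16)=-10≡16 → Q
Z(25)−M(12)=13 → N
F(5)−W(22)=-17≡9 → J
H(7)−F(5)=2 → C
I(8)−H(7)=1 → B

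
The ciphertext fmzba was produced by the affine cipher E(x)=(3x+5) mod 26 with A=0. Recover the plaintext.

The inverse of 3 mod 26 is 9, since 3·9=27≡1. Apply D(y)=9·(y−5) mod 26:
f(5): 9·(5−5)=0 → a
m(12): 9·(12−5)=63≡11 → l
z(25): 9·(25−5)=180≡24 → y
b(1): 9·(1−5)=-36≡16 → q
a(0): 9·(0−5)=-45≡7 → h

alyqh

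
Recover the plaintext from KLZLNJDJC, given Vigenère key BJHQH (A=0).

JCSVGIUCM

Repeat the key across the ciphertext: BJHQHBJHQ
K(10)−B(1): 9 → J
L(11)−J(9): 2 → C
Z(25)−H(7): 18 → S
L(11)−Q(16): -5≡21 → V
N(13)−H(7): 6 → G
J(9)−B(1): 8 → I
D(3)−J(9): -6≡20 → U
J(9)−H(7): 2 → C
C(2)−Q(16): -14≡12 → M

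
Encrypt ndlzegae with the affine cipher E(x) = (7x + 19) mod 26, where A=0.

n(13): 7·13+19=110≡6 → g
d(3): 7·3+19=40≡14 → o
l(11): 7·11+19=96≡18 → s
z(25): 7·25+19=194≡12 → m
e(4): 7·4+19=47≡21 → v
g(6): 7·6+19=61≡9 → j
a(0): 7·0+19=19 → t
e(4): 7·4+19=47≡21 → v

gosmvjtv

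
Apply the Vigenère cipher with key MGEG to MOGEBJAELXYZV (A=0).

Repeat the key across the message: MGEGMGEGMGEGM
M(12)+M(12): 24 → Y
O(14)+G(6): 20 → U
G(6)+E(4): 10 → K
E(4)+G(6): 10 → K
B(1)+M(12): 13 → N
J(9)+G(6): 15 → P
A(0)+E(4): 4 → E
E(4)+G(6): 10 → K
L(11)+M(12): 23 → X
X(23)+G(6): 29≡3 → D
Y(24)+E(4): 28≡2 → C
Z(25)+G(6): 31≡5 → F
V(21)+M(12): 33≡7 → H

YUKKNPEKXDCFH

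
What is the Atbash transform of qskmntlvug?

q(16) → j(9)
s(18) → h(7)
k(10) → p(15)
m(12) → n(13)
n(13) → m(12)
t(19) → g(6)
l(11) → o(14)
v(21) → e(4)
u(20) → f(5)
g(6) → t(19)

jhpnmgoeft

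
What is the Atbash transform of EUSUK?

VFHFP

E(4) → V(21)
U(20) → F(5)
S(18) → H(7)
U(20) → F(5)
K(10) → P(15)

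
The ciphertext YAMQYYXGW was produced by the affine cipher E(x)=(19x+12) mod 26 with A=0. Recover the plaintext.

The inverse of 19 mod 26 is 11, since 19·11=209≡1. Apply D(y)=11·(y−12) mod 26:
Y(24): 11·(24−12)=132≡2 → C
A(0): 11·(0−12)=-132≡24 → Y
M(12): 11·(12−12)=0 → A
Q(16): 11·(16−12)=44≡18 → S
Y(24): 11·(24−12)=132≡2 → C
Y(24): 11·(24−12)=132≡2 → C
X(23): 11·(23−12)=121≡17 → R
G(6): 11·(6−12)=-66≡12 → M
W(22): 11·(22−12)=110≡6 → G

CYASCCRMG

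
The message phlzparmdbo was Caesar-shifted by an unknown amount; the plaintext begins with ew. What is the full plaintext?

From the crib: p(15)−e(4)=11, so the shift is 11.
Subtract 11 from each ciphertext letter:
p(15): 15−11=4 → e
h(7): 7−11=-4≡22 → w
l(11): 11−11=0 → a
z(25): 25−11=14 → o
p(15): 15−11=4 → e
a(0): 0−11=-11≡15 → p
r(17): 17−11=6 → g
m(12): 12−11=1 → b
d(3): 3−11=-8≡18 → s
b(1): 1−11=-10≡16 → q
o(14): 14−11=3 → d

ewaoepgbsqd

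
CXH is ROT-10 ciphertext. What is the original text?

C(2): 2−10=-8≡18 → S
X(23): 23−10=13 → N
H(7): 7−10=-3≡23 → X

SNX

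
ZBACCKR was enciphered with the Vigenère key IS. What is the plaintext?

Repeat the key across the ciphertext: ISISISI
Z(25)−I(8): 17 → R
B(1)−S(18): -17≡9 → J
A(0)−I(8): -8≡18 → S
C(2)−S(18): -16≡10 → K
C(2)−I(8): -6≡20 → U
K(10)−S(18): -8≡18 → S
R(17)−I(8): 9 → J

RJSKUSJ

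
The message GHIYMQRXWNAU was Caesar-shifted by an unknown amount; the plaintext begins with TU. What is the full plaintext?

From the crib: G(6)−T(19)=-13≡13, so the shift is 13.
Subtract 13 from each ciphertext letter:
G(6): 6−13=-7≡19 → T
H(7): 7−13=-6≡20 → U
I(8): 8−13=-5≡21 → V
Y(24): 24−13=11 → L
M(12): 12−13=-1≡25 → Z
Q(16): 16−13=3 → D
R(17): 17−13=4 → E
X(23): 23−13=10 → K
W(22): 22−13=9 → J
N(13): 13−13=0 → A
A(0): 0−13=-13≡13 → N
U(20): 20−13=7 → H

TUVLZDEKJANH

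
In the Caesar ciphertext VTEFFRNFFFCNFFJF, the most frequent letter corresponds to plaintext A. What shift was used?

The most frequent ciphertext letter is F (appears 8 times).
F is position 5; A is position 0.
Shift = 5.

5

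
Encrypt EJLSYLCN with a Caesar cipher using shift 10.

E(4): 4+10=14 → O
J(9): 9+10=19 → T
L(11): 11+10=21 → V
S(18): 18+10=28≡2 → C
Y(24): 24+10=34≡8 → I
L(11): 11+10=21 → V
C(2): 2+10=12 → M
N(13): 13+10=23 → X

OTVCIVMX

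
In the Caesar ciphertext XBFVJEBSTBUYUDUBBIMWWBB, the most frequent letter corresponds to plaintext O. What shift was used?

The most frequent ciphertext letter is B (appears 7 times).
B is position 1; O is position 14.
Shift = -13≡13.

13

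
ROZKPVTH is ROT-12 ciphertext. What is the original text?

R(17): 17−12=5 → F
O(14): 14−12=2 → C
Z(25): 25−12=13 → N
K(10): 10−12=-2≡24 → Y
P(15): 15−12=3 → D
V(21): 21−12=9 → J
T(19): 19−12=7 → H
H(7): 7−12=-5≡21 → V

FCNYDJHV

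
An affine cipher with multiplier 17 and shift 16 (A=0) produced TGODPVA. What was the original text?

The inverse of 17 mod 26 is 23, since 17·23=391≡1. Apply D(y)=23·(y−16) mod 26:
T(19): 23·(19−16)=69≡17 → R
G(6): 23·(6−16)=-230≡4 → E
O(14): 23·(14−16)=-46≡6 → G
D(3): 23·(3−16)=-299≡13 → N
P(15): 23·(15−16)=-23≡3 → D
V(21): 23·(21−16)=115≡11 → L
A(0): 23·(0−16)=-368≡22 → W

REGNDLW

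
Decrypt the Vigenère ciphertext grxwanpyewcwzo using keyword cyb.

etwucmnaduevxq

Repeat the key across the ciphertext: cybcybcybcybcy
g(6)−c(2): 4 → e
r(17)−y(24): -7≡19 → t
x(23)−b(1): 22 → w
w(22)−c(2): 20 → u
a(0)−y(24): -24≡2 → c
n(13)−b(1): 12 → m
p(15)−c(2): 13 → n
y(24)−y(24): 0 → a
e(4)−b(1): 3 → d
w(22)−c(2): 20 → u
c(2)−y(24): -22≡4 → e
w(22)−b(1): 21 → v
z(25)−c(2): 23 → x
o(14)−y(24): -10≡16 → q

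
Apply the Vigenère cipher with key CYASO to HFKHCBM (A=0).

JDKZQDK

Repeat the key across the message: CYASOCY
H(7)+C(2): 9 → J
F(5)+Y(24): 29≡3 → D
K(10)+A(0): 10 → K
H(7)+S(18): 25 → Z
C(2)+O(14): 16 → Q
B(1)+C(2): 3 → D
M(12)+Y(24): 36≡10 → K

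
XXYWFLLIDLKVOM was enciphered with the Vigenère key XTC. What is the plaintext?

Repeat the key across the ciphertext: XTCXTCXTCXTCXT
X(23)−X(23): 0 → A
X(23)−T(19): 4 → E
Y(24)−C(2): 22 → W
W(22)−X(23): -1≡25 → Z
F(5)−T(19): -14≡12 → M
L(11)−C(2): 9 → J
L(11)−X(23): -12≡14 → O
I(8)−T(19): -11≡15 → P
D(3)−C(2): 1 → B
L(11)−X(23): -12≡14 → O
K(10)−T(19): -9≡17 → R
V(21)−C(2): 19 → T
O(14)−X(23): -9≡17 → R
M(12)−T(19): -7≡19 → T

AEWZMJOPBORTRT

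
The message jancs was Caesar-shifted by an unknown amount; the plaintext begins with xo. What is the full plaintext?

xobqg

From the crib: j(9)−x(23)=-14≡12, so the shift is 12.
Subtract 12 from each ciphertext letter:
j(9): 9−12=-3≡23 → x
a(0): 0−12=-12≡14 → o
n(13): 13−12=1 → b
c(2): 2−12=-10≡16 → q
s(18): 18−12=6 → g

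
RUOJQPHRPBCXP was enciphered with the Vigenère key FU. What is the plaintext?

Repeat the key across the ciphertext: FUFUFUFUFUFUF
R(17)−F(5): 12 → M
U(20)−U(20): 0 → A
O(14)−F(5): 9 → J
J(9)−U(20): -11≡15 → P
Q(16)−F(5): 11 → L
P(15)−U(20): -5≡21 → V
H(7)−F(5): 2 → C
R(17)−U(20): -3≡23 → X
P(15)−F(5): 10 → K
B(1)−U(20): -19≡7 → H
C(2)−F(5): -3≡23 → X
X(23)−U(20): 3 → D
P(15)−F(5): 10 → K

MAJPLVCXKHXDK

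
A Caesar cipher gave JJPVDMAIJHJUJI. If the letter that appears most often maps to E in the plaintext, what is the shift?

5

The most frequent ciphertext letter is J (appears 5 times).
J is position 9; E is position 4.
Shift = 5.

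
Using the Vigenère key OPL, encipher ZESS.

Repeat the key across the message: OPLO
Z(25)+O(14): 39≡13 → N
E(4)+P(15): 19 → T
S(18)+L(11): 29≡3 → D
S(18)+O(14): 32≡6 → G

NTDG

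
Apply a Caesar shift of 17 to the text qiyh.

hzpy

q(16): 16+17=33≡7 → h
i(8): 8+17=25 → z
y(24): 24+17=41≡15 → p
h(7): 7+17=24 → y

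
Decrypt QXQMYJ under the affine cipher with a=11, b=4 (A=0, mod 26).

The inverse of 11 mod 26 is 19, since 11·19=209≡1. Apply D(y)=19·(y−4) mod 26:
Q(16): 19·(16−4)=228≡20 → U
X(23): 19·(23−4)=361≡23 → X
Q(16): 19·(16−4)=228≡20 → U
M(12): 19·(12−4)=152≡22 → W
Y(24): 19·(24−4)=380≡16 → Q
J(9): 19·(9−4)=95≡17 → R

UXUWQR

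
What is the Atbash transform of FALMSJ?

F(5) → U(20)
A(0) → Z(25)
L(11) → O(14)
M(12) → N(13)
S(18) → H(7)
J(9) → Q(16)

UZONHQ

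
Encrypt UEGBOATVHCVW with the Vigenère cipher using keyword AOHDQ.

Repeat the key across the message: AOHDQAOHDQAO
U(20)+A(0): 20 → U
E(4)+O(14): 18 → S
G(6)+H(7): 13 → N
B(1)+D(3): 4 → E
O(14)+Q(16): 30≡4 → E
A(0)+A(0): 0 → A
T(19)+O(14): 33≡7 → H
V(21)+H(7): 28≡2 → C
H(7)+D(3): 10 → K
C(2)+Q(16): 18 → S
V(21)+A(0): 21 → V
W(22)+O(14): 36≡10 → K

USNEEAHCKSVK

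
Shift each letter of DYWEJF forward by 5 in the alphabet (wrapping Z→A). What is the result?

IDBJOK

D(3): 3+5=8 → I
Y(24): 24+5=29≡3 → D
W(22): 22+5=27≡1 → B
E(4): 4+5=9 → J
J(9): 9+5=14 → O
F(5): 5+5=10 → K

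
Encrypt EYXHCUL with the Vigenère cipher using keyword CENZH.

Repeat the key across the message: CENZHCE
E(4)+C(2): 6 → G
Y(24)+E(4): 28≡2 → C
X(23)+N(13): 36≡10 → K
H(7)+Z(25): 32≡6 → G
C(2)+H(7): 9 → J
U(20)+C(2): 22 → W
L(11)+E(4): 15 → P

GCKGJWP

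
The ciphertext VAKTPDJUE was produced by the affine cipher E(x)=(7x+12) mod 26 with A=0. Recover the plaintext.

FCWBTVHQK

The inverse of 7 mod 26 is 15, since 7·15=105≡1. Apply D(y)=15·(y−12) mod 26:
V(21): 15·(21−12)=135≡5 → F
A(0): 15·(0−12)=-180≡2 → C
K(10): 15·(10−12)=-30≡22 → W
T(19): 15·(19−12)=105≡1 → B
P(15): 15·(15−12)=45≡19 → T
D(3): 15·(3−12)=-135≡21 → V
J(9): 15·(9−12)=-45≡7 → H
U(20): 15·(20−12)=120≡16 → Q
E(4): 15·(4−12)=-120≡10 → K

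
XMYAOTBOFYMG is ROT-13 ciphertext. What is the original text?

X(23): 23−13=10 → K
M(12): 12−13=-1≡25 → Z
Y(24): 24−13=11 → L
A(0): 0−13=-13≡13 → N
O(14): 14−13=1 → B
T(19): 19−13=6 → G
B(1): 1−13=-12≡14 → O
O(14): 14−13=1 → B
F(5): 5−13=-8≡18 → S
Y(24): 24−13=11 → L
M(12): 12−13=-1≡25 → Z
G(6): 6−13=-7≡19 → T

KZLNBGOBSLZT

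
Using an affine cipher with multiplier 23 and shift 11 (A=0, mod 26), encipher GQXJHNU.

G(6): 23·6+11=149≡19 → T
Q(16): 23·16+11=379≡15 → P
X(23): 23·23+11=540≡20 → U
J(9): 23·9+11=218≡10 → K
H(7): 23·7+11=172≡16 → Q
N(13): 23·13+11=310≡24 → Y
U(20): 23·20+11=471≡3 → D

TPUKQYD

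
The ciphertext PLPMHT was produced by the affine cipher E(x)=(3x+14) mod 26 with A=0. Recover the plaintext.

The inverse of 3 mod 26 is 9, since 3·9=27≡1. Apply D(y)=9·(y−14) mod 26:
P(15): 9·(15−14)=9 → J
L(11): 9·(11−14)=-27≡25 → Z
P(15): 9·(15−14)=9 → J
M(12): 9·(12−14)=-18≡8 → I
H(7): 9·(7−14)=-63≡15 → P
T(19): 9·(19−14)=45≡19 → T

JZJIPT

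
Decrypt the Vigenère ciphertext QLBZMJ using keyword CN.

OYZMKW

Repeat the key across the ciphertext: CNCNCN
Q(16)−C(2): 14 → O
L(11)−N(13): -2≡24 → Y
B(1)−C(2): -1≡25 → Z
Z(25)−N(13): 12 → M
M(12)−C(2): 10 → K
J(9)−N(13): -4≡22 → W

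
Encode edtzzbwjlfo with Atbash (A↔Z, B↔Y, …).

e(4) → v(21)
d(3) → w(22)
t(19) → g(6)
z(25) → a(0)
z(25) → a(0)
b(1) → y(24)
w(22) → d(3)
j(9) → q(16)
l(11) → o(14)
f(5) → u(20)
o(14) → l(11)

vwgaaydqoul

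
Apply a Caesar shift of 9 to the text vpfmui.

v(21): 21+9=30≡4 → e
p(15): 15+9=24 → y
f(5): 5+9=14 → o
m(12): 12+9=21 → v
u(20): 20+9=29≡3 → d
i(8): 8+9=17 → r

eyovdr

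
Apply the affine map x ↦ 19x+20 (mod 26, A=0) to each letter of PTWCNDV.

TRWGHZD

P(15): 19·15+20=305≡19 → T
T(19): 19·19+20=381≡17 → R
W(22): 19·22+20=438≡22 → W
C(2): 19·2+20=58≡6 → G
N(13): 19·13+20=267≡7 → H
D(3): 19·3+20=77≡25 → Z
V(21): 19·21+20=419≡3 → D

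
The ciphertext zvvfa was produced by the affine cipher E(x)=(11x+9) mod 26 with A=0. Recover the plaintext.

suucl

The inverse of 11 mod 26 is 19, since 11·19=209≡1. Apply D(y)=19·(y−9) mod 26:
z(25): 19·(25−9)=304≡18 → s
v(21): 19·(21−9)=228≡20 → u
v(21): 19·(21−9)=228≡20 → u
f(5): 19·(5−9)=-76≡2 → c
a(0): 19·(0−9)=-171≡11 → l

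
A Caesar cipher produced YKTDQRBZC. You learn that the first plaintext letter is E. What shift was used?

20

From the crib: Y(24)−E(4)=20, so the shift is 20.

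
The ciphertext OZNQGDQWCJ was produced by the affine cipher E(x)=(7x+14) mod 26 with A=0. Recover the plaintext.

The inverse of 7 mod 26 is 15, since 7·15=105≡1. Apply D(y)=15·(y−14) mod 26:
O(14): 15·(14−14)=0 → A
Z(25): 15·(25−14)=165≡9 → J
N(13): 15·(13−14)=-15≡11 → L
Q(16): 15·(16−14)=30≡4 → E
G(6): 15·(6−14)=-120≡10 → K
D(3): 15·(3−14)=-165≡17 → R
Q(16): 15·(16−14)=30≡4 → E
W(22): 15·(22−14)=120≡16 → Q
C(2): 15·(2−14)=-180≡2 → C
J(9): 15·(9−14)=-75≡3 → D

AJLEKREQCD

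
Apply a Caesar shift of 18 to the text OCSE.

GUKW

O(14): 14+18=32≡6 → G
C(2): 2+18=20 → U
S(18): 18+18=36≡10 → K
E(4): 4+18=22 → W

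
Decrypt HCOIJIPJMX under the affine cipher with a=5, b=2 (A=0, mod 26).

The inverse of 5 mod 26 is 21, since 5·21=105≡1. Apply D(y)=21·(y−2) mod 26:
H(7): 21·(7−2)=105≡1 → B
C(2): 21·(2−2)=0 → A
O(14): 21·(14−2)=252≡18 → S
I(8): 21·(8−2)=126≡22 → W
J(9): 21·(9−2)=147≡17 → R
I(8): 21·(8−2)=126≡22 → W
P(15): 21·(15−2)=273≡13 → N
J(9): 21·(9−2)=147≡17 → R
M(12): 21·(12−2)=210≡2 → C
X(23): 21·(23−2)=441≡25 → Z

BASWRWNRCZ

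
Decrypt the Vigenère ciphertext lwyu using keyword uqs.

Repeat the key across the ciphertext: uqsu
l(11)−u(20): -9≡17 → r
w(22)−q(16): 6 → g
y(24)−s(18): 6 → g
u(20)−u(20): 0 → a

rgga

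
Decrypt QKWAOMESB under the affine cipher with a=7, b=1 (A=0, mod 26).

The inverse of 7 mod 26 is 15, since 7·15=105≡1. Apply D(y)=15·(y−1) mod 26:
Q(16): 15·(16−1)=225≡17 → R
K(10): 15·(10−1)=135≡5 → F
W(22): 15·(22−1)=315≡3 → D
A(0): 15·(0−1)=-15≡11 → L
O(14): 15·(14−1)=195≡13 → N
M(12): 15·(12−1)=165≡9 → J
E(4): 15·(4−1)=45≡19 → T
S(18): 15·(18−1)=255≡21 → V
B(1): 15·(1−1)=0 → A

RFDLNJTVA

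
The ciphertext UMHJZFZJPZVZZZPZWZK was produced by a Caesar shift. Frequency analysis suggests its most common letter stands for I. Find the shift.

The most frequent ciphertext letter is Z (appears 8 times).
Z is position 25; I is position 8.
Shift = 17.

17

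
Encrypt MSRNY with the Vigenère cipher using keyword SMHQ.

Repeat the key across the message: SMHQS
M(12)+S(18): 30≡4 → E
S(18)+M(12): 30≡4 → E
R(17)+H(7): 24 → Y
N(13)+Q(16): 29≡3 → D
Y(24)+S(18): 42≡16 → Q

EEYDQ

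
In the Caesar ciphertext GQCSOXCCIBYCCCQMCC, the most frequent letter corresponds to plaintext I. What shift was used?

The most frequent ciphertext letter is C (appears 8 times).
C is position 2; I is position 8.
Shift = -6≡20.

20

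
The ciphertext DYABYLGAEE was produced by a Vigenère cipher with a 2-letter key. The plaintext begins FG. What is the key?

YS

Subtract each crib letter from the matching ciphertext letter (mod 26):
D(3)−F(5)=-2≡24 → Y
Y(24)−G(6)=18 → S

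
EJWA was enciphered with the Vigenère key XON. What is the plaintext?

HVJD

Repeat the key across the ciphertext: XONX
E(4)−X(23): -19≡7 → H
J(9)−O(14): -5≡21 → V
W(22)−N(13): 9 → J
A(0)−X(23): -23≡3 → D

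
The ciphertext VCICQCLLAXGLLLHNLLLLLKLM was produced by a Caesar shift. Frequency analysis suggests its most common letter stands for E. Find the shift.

7

The most frequent ciphertext letter is L (appears 11 times).
L is position 11; E is position 4.
Shift = 7.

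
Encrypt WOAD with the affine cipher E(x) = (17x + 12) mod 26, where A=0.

W(22): 17·22+12=386≡22 → W
O(14): 17·14+12=250≡16 → Q
A(0): 17·0+12=12 → M
D(3): 17·3+12=63≡11 → L

WQML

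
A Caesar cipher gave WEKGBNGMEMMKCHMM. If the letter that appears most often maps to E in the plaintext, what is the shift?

8

The most frequent ciphertext letter is M (appears 5 times).
M is position 12; E is position 4.
Shift = 8.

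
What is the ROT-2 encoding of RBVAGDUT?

TDXCIFWV

R(17): 17+2=19 → T
B(1): 1+2=3 → D
V(21): 21+2=23 → X
A(0): 0+2=2 → C
G(6): 6+2=8 → I
D(3): 3+2=5 → F
U(20): 20+2=22 → W
T(19): 19+2=21 → V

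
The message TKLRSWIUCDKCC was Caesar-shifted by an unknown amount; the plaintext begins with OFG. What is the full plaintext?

OFGMNRDPXYFXX

From the crib: T(19)−O(14)=5, so the shift is 5.
Subtract 5 from each ciphertext letter:
T(19): 19−5=14 → O
K(10): 10−5=5 → F
L(11): 11−5=6 → G
R(17): 17−5=12 → M
S(18): 18−5=13 → N
W(22): 22−5=17 → R
I(8): 8−5=3 → D
U(20): 20−5=15 → P
C(2): 2−5=-3≡23 → X
D(3): 3−5=-2≡24 → Y
K(10): 10−5=5 → F
C(2): 2−5=-3≡23 → X
C(2): 2−5=-3≡23 → X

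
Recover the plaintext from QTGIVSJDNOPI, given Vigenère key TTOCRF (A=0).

XASGENQKZMYD

Repeat the key across the ciphertext: TTOCRFTTOCRF
Q(16)−T(19): -3≡23 → X
T(19)−T(19): 0 → A
G(6)−O(14): -8≡18 → S
I(8)−C(2): 6 → G
V(21)−R(17): 4 → E
S(18)−F(5): 13 → N
J(9)−T(19): -10≡16 → Q
D(3)−T(19): -16≡10 → K
N(13)−O(14): -1≡25 → Z
O(14)−C(2): 12 → M
P(15)−R(17): -2≡24 → Y
I(8)−F(5): 3 → D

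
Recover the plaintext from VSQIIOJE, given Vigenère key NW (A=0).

IWDMVSWI

Repeat the key across the ciphertext: NWNWNWNW
V(21)−N(13): 8 → I
S(18)−W(22): -4≡22 → W
Q(16)−N(13): 3 → D
I(8)−W(22): -14≡12 → M
I(8)−N(13): -5≡21 → V
O(14)−W(22): -8≡18 → S
J(9)−N(13): -4≡22 → W
E(4)−W(22): -18≡8 → I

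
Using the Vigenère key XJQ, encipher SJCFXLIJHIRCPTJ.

Repeat the key across the message: XJQXJQXJQXJQXJQ
S(18)+X(23): 41≡15 → P
J(9)+J(9): 18 → S
C(2)+Q(16): 18 → S
F(5)+X(23): 28≡2 → C
X(23)+J(9): 32≡6 → G
L(11)+Q(16): 27≡1 → B
I(8)+X(23): 31≡5 → F
J(9)+J(9): 18 → S
H(7)+Q(16): 23 → X
I(8)+X(23): 31≡5 → F
R(17)+J(9): 26≡0 → A
C(2)+Q(16): 18 → S
P(15)+X(23): 38≡12 → M
T(19)+J(9): 28≡2 → C
J(9)+Q(16): 25 → Z

PSSCGBFSXFASMCZ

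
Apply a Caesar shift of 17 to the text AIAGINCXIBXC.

RZRXZETOZSOT

A(0): 0+17=17 → R
I(8): 8+17=25 → Z
A(0): 0+17=17 → R
G(6): 6+17=23 → X
I(8): 8+17=25 → Z
N(13): 13+17=30≡4 → E
C(2): 2+17=19 → T
X(23): 23+17=40≡14 → O
I(8): 8+17=25 → Z
B(1): 1+17=18 → S
X(23): 23+17=40≡14 → O
C(2): 2+17=19 → T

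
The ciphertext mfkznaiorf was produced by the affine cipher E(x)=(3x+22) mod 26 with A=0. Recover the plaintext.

The inverse of 3 mod 26 is 9, since 3·9=27≡1. Apply D(y)=9·(y−22) mod 26:
m(12): 9·(12−22)=-90≡14 → o
f(5): 9·(5−22)=-153≡3 → d
k(10): 9·(10−22)=-108≡22 → w
z(25): 9·(25−22)=27≡1 → b
n(13): 9·(13−22)=-81≡23 → x
a(0): 9·(0−22)=-198≡10 → k
i(8): 9·(8−22)=-126≡4 → e
o(14): 9·(14−22)=-72≡6 → g
r(17): 9·(17−22)=-45≡7 → h
f(5): 9·(5−22)=-153≡3 → d

odwbxkeghd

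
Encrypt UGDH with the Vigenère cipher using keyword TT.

Repeat the key across the message: TTTT
U(20)+T(19): 39≡13 → N
G(6)+T(19): 25 → Z
D(3)+T(19): 22 → W
H(7)+T(19): 26≡0 → A

NZWA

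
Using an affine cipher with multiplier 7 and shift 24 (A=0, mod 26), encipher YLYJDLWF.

Y(24): 7·24+24=192≡10 → K
L(11): 7·11+24=101≡23 → X
Y(24): 7·24+24=192≡10 → K
J(9): 7·9+24=87≡9 → J
D(3): 7·3+24=45≡19 → T
L(11): 7·11+24=101≡23 → X
W(22): 7·22+24=178≡22 → W
F(5): 7·5+24=59≡7 → H

KXKJTXWH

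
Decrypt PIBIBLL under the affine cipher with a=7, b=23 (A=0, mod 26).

KJIJICC

The inverse of 7 mod 26 is 15, since 7·15=105≡1. Apply D(y)=15·(y−23) mod 26:
P(15): 15·(15−23)=-120≡10 → K
I(8): 15·(8−23)=-225≡9 → J
B(1): 15·(1−23)=-330≡8 → I
I(8): 15·(8−23)=-225≡9 → J
B(1): 15·(1−23)=-330≡8 → I
L(11): 15·(11−23)=-180≡2 → C
L(11): 15·(11−23)=-180≡2 → C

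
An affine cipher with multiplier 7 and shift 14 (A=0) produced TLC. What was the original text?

The inverse of 7 mod 26 is 15, since 7·15=105≡1. Apply D(y)=15·(y−14) mod 26:
T(19): 15·(19−14)=75≡23 → X
L(11): 15·(11−14)=-45≡7 → H
C(2): 15·(2−14)=-180≡2 → C

XHC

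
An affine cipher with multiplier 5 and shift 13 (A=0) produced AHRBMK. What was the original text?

NEGIFP

The inverse of 5 mod 26 is 21, since 5·21=105≡1. Apply D(y)=21·(y−13) mod 26:
A(0): 21·(0−13)=-273≡13 → N
H(7): 21·(7−13)=-126≡4 → E
R(17): 21·(17−13)=84≡6 → G
B(1): 21·(1−13)=-252≡8 → I
M(12): 21·(12−13)=-21≡5 → F
K(10): 21·(10−13)=-63≡15 → P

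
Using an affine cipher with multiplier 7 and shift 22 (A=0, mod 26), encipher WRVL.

ULNV

W(22): 7·22+22=176≡20 → U
R(17): 7·17+22=141≡11 → L
V(21): 7·21+22=169≡13 → N
L(11): 7·11+22=99≡21 → V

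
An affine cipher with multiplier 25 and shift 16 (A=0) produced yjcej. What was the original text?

shomh

The inverse of 25 mod 26 is 25, since 25·25=625≡1. Apply D(y)=25·(y−16) mod 26:
y(24): 25·(24−16)=200≡18 → s
j(9): 25·(9−16)=-175≡7 → h
c(2): 25·(2−16)=-350≡14 → o
e(4): 25·(4−16)=-300≡12 → m
j(9): 25·(9−16)=-175≡7 → h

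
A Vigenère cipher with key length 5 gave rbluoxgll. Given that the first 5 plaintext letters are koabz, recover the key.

Subtract each crib letter from the matching ciphertext letter (mod 26):
r(17)−k(10)=7 → h
b(1)−o(14)=-13≡13 → n
l(11)−a(0)=11 → l
u(20)−b(1)=19 → t
o(14)−z(25)=-11≡15 → p

hnltp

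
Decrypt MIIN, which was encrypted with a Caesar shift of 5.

M(12): 12−5=7 → H
I(8): 8−5=3 → D
I(8): 8−5=3 → D
N(13): 13−5=8 → I

HDDI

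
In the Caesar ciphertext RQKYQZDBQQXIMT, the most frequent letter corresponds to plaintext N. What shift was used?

The most frequent ciphertext letter is Q (appears 4 times).
Q is position 16; N is position 13.
Shift = 3.

3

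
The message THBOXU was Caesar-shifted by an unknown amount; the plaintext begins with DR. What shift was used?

16

From the crib: T(19)−D(3)=16, so the shift is 16.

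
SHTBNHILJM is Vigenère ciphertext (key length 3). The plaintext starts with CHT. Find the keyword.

QAA

Subtract each crib letter from the matching ciphertext letter (mod 26):
S(18)−C(2)=16 → Q
H(7)−H(7)=0 → A
T(19)−T(19)=0 → A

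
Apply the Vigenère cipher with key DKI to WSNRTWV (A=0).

Repeat the key across the message: DKIDKID
W(22)+D(3): 25 → Z
S(18)+K(10): 28≡2 → C
N(13)+I(8): 21 → V
R(17)+D(3): 20 → U
T(19)+K(10): 29≡3 → D
W(22)+I(8): 30≡4 → E
V(21)+D(3): 24 → Y

ZCVUDEY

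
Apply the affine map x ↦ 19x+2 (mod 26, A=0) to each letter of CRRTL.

ONNZD

C(2): 19·2+2=40≡14 → O
R(17): 19·17+2=325≡13 → N
R(17): 19·17+2=325≡13 → N
T(19): 19·19+2=363≡25 → Z
L(11): 19·11+2=211≡3 → D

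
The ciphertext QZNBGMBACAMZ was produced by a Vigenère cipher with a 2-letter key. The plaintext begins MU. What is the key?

EF

Subtract each crib letter from the matching ciphertext letter (mod 26):
Q(16)−M(12)=4 → E
Z(25)−U(20)=5 → F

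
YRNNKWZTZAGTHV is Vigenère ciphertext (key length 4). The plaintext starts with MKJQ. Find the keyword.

Subtract each crib letter from the matching ciphertext letter (mod 26):
Y(24)−M(12)=12 → M
R(17)−K(10)=7 → H
N(13)−J(9)=4 → E
N(13)−Q(16)=-3≡23 → X

MHEX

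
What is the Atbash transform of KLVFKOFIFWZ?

POEUPLURUDA

K(10) → P(15)
L(11) → O(14)
V(21) → E(4)
F(5) → U(20)
K(10) → P(15)
O(14) → L(11)
F(5) → U(20)
I(8) → R(17)
F(5) → U(20)
W(22) → D(3)
Z(25) → A(0)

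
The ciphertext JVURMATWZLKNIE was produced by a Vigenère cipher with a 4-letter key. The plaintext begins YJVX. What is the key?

LMZU

Subtract each crib letter from the matching ciphertext letter (mod 26):
J(9)−Y(24)=-15≡11 → L
V(21)−J(9)=12 → M
U(20)−V(21)=-1≡25 → Z
R(17)−X(23)=-6≡20 → U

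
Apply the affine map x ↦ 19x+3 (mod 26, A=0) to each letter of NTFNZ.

N(13): 19·13+3=250≡16 → Q
T(19): 19·19+3=364≡0 → A
F(5): 19·5+3=98≡20 → U
N(13): 19·13+3=250≡16 → Q
Z(25): 19·25+3=478≡10 → K

QAUQK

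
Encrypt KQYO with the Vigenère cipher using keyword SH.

CXQV

Repeat the key across the message: SHSH
K(10)+S(18): 28≡2 → C
Q(16)+H(7): 23 → X
Y(24)+S(18): 42≡16 → Q
O(14)+H(7): 21 → V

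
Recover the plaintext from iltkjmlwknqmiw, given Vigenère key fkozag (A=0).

dbfljggmwoqgdm

Repeat the key across the ciphertext: fkozagfkozagfk
i(8)−f(5): 3 → d
l(11)−k(10): 1 → b
t(19)−o(14): 5 → f
k(10)−z(25): -15≡11 → l
j(9)−a(0): 9 → j
m(12)−g(6): 6 → g
l(11)−f(5): 6 → g
w(22)−k(10): 12 → m
k(10)−o(14): -4≡22 → w
n(13)−z(25): -12≡14 → o
q(16)−a(0): 16 → q
m(12)−g(6): 6 → g
i(8)−f(5): 3 → d
w(22)−k(10): 12 → m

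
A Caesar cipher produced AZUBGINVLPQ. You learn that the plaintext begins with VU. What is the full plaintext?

From the crib: A(0)−V(21)=-21≡5, so the shift is 5.
Subtract 5 from each ciphertext letter:
A(0): 0−5=-5≡21 → V
Z(25): 25−5=20 → U
U(20): 20−5=15 → P
B(1): 1−5=-4≡22 → W
G(6): 6−5=1 → B
I(8): 8−5=3 → D
N(13): 13−5=8 → I
V(21): 21−5=16 → Q
L(11): 11−5=6 → G
P(15): 15−5=10 → K
Q(16): 16−5=11 → L

VUPWBDIQGKL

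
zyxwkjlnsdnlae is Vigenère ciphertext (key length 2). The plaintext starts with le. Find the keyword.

ou

Subtract each crib letter from the matching ciphertext letter (mod 26):
z(25)−l(11)=14 → o
y(24)−e(4)=20 → u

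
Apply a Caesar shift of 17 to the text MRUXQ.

M(12): 12+17=29≡3 → D
R(17): 17+17=34≡8 → I
U(20): 20+17=37≡11 → L
X(23): 23+17=40≡14 → O
Q(16): 16+17=33≡7 → H

DILOH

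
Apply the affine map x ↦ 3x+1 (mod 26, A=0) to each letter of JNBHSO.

COEWDR

J(9): 3·9+1=28≡2 → C
N(13): 3·13+1=40≡14 → O
B(1): 3·1+1=4 → E
H(7): 3·7+1=22 → W
S(18): 3·18+1=55≡3 → D
O(14): 3·14+1=43≡17 → R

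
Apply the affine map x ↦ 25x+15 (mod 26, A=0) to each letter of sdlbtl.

s(18): 25·18+15=465≡23 → x
d(3): 25·3+15=90≡12 → m
l(11): 25·11+15=290≡4 → e
b(1): 25·1+15=40≡14 → o
t(19): 25·19+15=490≡22 → w
l(11): 25·11+15=290≡4 → e

xmeowe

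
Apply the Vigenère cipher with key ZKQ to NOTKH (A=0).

Repeat the key across the message: ZKQZK
N(13)+Z(25): 38≡12 → M
O(14)+K(10): 24 → Y
T(19)+Q(16): 35≡9 → J
K(10)+Z(25): 35≡9 → J
H(7)+K(10): 17 → R

MYJJR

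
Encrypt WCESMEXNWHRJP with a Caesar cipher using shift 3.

W(22): 22+3=25 → Z
C(2): 2+3=5 → F
E(4): 4+3=7 → H
S(18): 18+3=21 → V
M(12): 12+3=15 → P
E(4): 4+3=7 → H
X(23): 23+3=26≡0 → A
N(13): 13+3=16 → Q
W(22): 22+3=25 → Z
H(7): 7+3=10 → K
R(17): 17+3=20 → U
J(9): 9+3=12 → M
P(15): 15+3=18 → S

ZFHVPHAQZKUMS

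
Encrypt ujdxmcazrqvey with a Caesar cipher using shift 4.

ynhbqgedvuzic

u(20): 20+4=24 → y
j(9): 9+4=13 → n
d(3): 3+4=7 → h
x(23): 23+4=27≡1 → b
m(12): 12+4=16 → q
c(2): 2+4=6 → g
a(0): 0+4=4 → e
z(25): 25+4=29≡3 → d
r(17): 17+4=21 → v
q(16): 16+4=20 → u
v(21): 21+4=25 → z
e(4): 4+4=8 → i
y(24): 24+4=28≡2 → c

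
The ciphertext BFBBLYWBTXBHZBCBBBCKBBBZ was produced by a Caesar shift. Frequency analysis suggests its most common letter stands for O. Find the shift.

13

The most frequent ciphertext letter is B (appears 12 times).
B is position 1; O is position 14.
Shift = -13≡13.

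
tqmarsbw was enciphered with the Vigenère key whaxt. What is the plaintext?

Repeat the key across the ciphertext: whaxtwha
t(19)−w(22): -3≡23 → x
q(16)−h(7): 9 → j
m(12)−a(0): 12 → m
a(0)−x(23): -23≡3 → d
r(17)−t(19): -2≡24 → y
s(18)−w(22): -4≡22 → w
b(1)−h(7): -6≡20 → u
w(22)−a(0): 22 → w

xjmdywuw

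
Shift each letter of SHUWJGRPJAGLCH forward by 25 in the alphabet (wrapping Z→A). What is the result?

RGTVIFQOIZFKBG

S(18): 18+25=43≡17 → R
H(7): 7+25=32≡6 → G
U(20): 20+25=45≡19 → T
W(22): 22+25=47≡21 → V
J(9): 9+25=34≡8 → I
G(6): 6+25=31≡5 → F
R(17): 17+25=42≡16 → Q
P(15): 15+25=40≡14 → O
J(9): 9+25=34≡8 → I
A(0): 0+25=25 → Z
G(6): 6+25=31≡5 → F
L(11): 11+25=36≡10 → K
C(2): 2+25=27≡1 → B
H(7): 7+25=32≡6 → G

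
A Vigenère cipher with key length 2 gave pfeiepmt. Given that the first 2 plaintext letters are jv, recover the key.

Subtract each crib letter from the matching ciphertext letter (mod 26):
p(15)−j(9)=6 → g
f(5)−v(21)=-16≡10 → k

gk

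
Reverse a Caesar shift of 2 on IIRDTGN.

GGPBREL

I(8): 8−2=6 → G
I(8): 8−2=6 → G
R(17): 17−2=15 → P
D(3): 3−2=1 → B
T(19): 19−2=17 → R
G(6): 6−2=4 → E
N(13): 13−2=11 → L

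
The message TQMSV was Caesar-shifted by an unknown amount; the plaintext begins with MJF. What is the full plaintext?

MJFLO

From the crib: T(19)−M(12)=7, so the shift is 7.
Subtract 7 from each ciphertext letter:
T(19): 19−7=12 → M
Q(16): 16−7=9 → J
M(12): 12−7=5 → F
S(18): 18−7=11 → L
V(21): 21−7=14 → O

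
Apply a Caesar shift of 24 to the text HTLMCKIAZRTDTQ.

FRJKAIGYXPRBRO

H(7): 7+24=31≡5 → F
T(19): 19+24=43≡17 → R
L(11): 11+24=35≡9 → J
M(12): 12+24=36≡10 → K
C(2): 2+24=26≡0 → A
K(10): 10+24=34≡8 → I
I(8): 8+24=32≡6 → G
A(0): 0+24=24 → Y
Z(25): 25+24=49≡23 → X
R(17): 17+24=41≡15 → P
T(19): 19+24=43≡17 → R
D(3): 3+24=27≡1 → B
T(19): 19+24=43≡17 → R
Q(16): 16+24=40≡14 → O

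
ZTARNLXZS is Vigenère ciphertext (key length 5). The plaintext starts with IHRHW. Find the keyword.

Subtract each crib letter from the matching ciphertext letter (mod 26):
Z(25)−I(8)=17 → R
T(19)−H(7)=12 → M
A(0)−R(17)=-17≡9 → J
R(17)−H(7)=10 → K
N(13)−W(22)=-9≡17 → R

RMJKR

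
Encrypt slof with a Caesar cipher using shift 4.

s(18): 18+4=22 → w
l(11): 11+4=15 → p
o(14): 14+4=18 → s
f(5): 5+4=9 → j

wpsj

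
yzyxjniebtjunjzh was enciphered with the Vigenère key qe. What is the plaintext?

Repeat the key across the ciphertext: qeqeqeqeqeqeqeqe
y(24)−q(16): 8 → i
z(25)−e(4): 21 → v
y(24)−q(16): 8 → i
x(23)−e(4): 19 → t
j(9)−q(16): -7≡19 → t
n(13)−e(4): 9 → j
i(8)−q(16): -8≡18 → s
e(4)−e(4): 0 → a
b(1)−q(16): -15≡11 → l
t(19)−e(4): 15 → p
j(9)−q(16): -7≡19 → t
u(20)−e(4): 16 → q
n(13)−q(16): -3≡23 → x
j(9)−e(4): 5 → f
z(25)−q(16): 9 → j
h(7)−e(4): 3 → d

ivittjsalptqxfjd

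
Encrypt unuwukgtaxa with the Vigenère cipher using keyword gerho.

Repeat the key across the message: gerhogerhog
u(20)+g(6): 26≡0 → a
n(13)+e(4): 17 → r
u(20)+r(17): 37≡11 → l
w(22)+h(7): 29≡3 → d
u(20)+o(14): 34≡8 → i
k(10)+g(6): 16 → q
g(6)+e(4): 10 → k
t(19)+r(17): 36≡10 → k
a(0)+h(7): 7 → h
x(23)+o(14): 37≡11 → l
a(0)+g(6): 6 → g

arldiqkkhlg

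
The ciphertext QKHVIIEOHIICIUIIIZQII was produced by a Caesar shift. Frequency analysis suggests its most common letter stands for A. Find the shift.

The most frequent ciphertext letter is I (appears 10 times).
I is position 8; A is position 0.
Shift = 8.

8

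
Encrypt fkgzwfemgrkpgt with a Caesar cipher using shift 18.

xcyroxweyjchyl

f(5): 5+18=23 → x
k(10): 10+18=28≡2 → c
g(6): 6+18=24 → y
z(25): 25+18=43≡17 → r
w(22): 22+18=40≡14 → o
f(5): 5+18=23 → x
e(4): 4+18=22 → w
m(12): 12+18=30≡4 → e
g(6): 6+18=24 → y
r(17): 17+18=35≡9 → j
k(10): 10+18=28≡2 → c
p(15): 15+18=33≡7 → h
g(6): 6+18=24 → y
t(19): 19+18=37≡11 → l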